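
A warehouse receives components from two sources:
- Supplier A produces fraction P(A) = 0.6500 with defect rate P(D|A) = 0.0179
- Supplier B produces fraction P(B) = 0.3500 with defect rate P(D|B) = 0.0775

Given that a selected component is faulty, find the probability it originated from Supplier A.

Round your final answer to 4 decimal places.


Let A = from Supplier A, D = faulty

Given:
- P(A) = 0.6500, P(B) = 0.3500
- P(D|A) = 0.0179, P(D|B) = 0.0775

Step 1: Find P(D)
P(D) = P(D|A)P(A) + P(D|B)P(B)
     = 0.0179 × 0.6500 + 0.0775 × 0.3500
     = 0.01163500 + 0.02712500
     = 0.03876000

Step 2: Apply Bayes' theorem
P(A|D) = P(D|A)P(A) / P(D)
       = 0.01163500 / 0.03876000
       = 0.3002


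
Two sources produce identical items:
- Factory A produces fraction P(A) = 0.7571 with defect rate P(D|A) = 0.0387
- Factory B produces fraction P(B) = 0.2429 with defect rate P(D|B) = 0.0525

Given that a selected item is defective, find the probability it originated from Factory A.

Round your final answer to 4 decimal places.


Let A = from Factory A, D = defective

Given:
- P(A) = 0.7571, P(B) = 0.2429
- P(D|A) = 0.0387, P(D|B) = 0.0525

Step 1: Find P(D)
P(D) = P(D|A)P(A) + P(D|B)P(B)
     = 0.0387 × 0.7571 + 0.0525 × 0.2429
     = 0.02929977 + 0.01275225
     = 0.04205202

Step 2: Apply Bayes' theorem
P(A|D) = P(D|A)P(A) / P(D)
       = 0.02929977 / 0.04205202
       = 0.6968


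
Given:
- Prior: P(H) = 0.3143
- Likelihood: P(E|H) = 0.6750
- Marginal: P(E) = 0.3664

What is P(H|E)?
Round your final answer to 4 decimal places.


Using Bayes' theorem:

P(H|E) = P(E|H) × P(H) / P(E)
       = 0.6750 × 0.3143 / 0.3664
       = 0.21215250 / 0.3664
       = 0.5790

The evidence strengthens our belief in H.
Prior: 0.3143 → Posterior: 0.5790


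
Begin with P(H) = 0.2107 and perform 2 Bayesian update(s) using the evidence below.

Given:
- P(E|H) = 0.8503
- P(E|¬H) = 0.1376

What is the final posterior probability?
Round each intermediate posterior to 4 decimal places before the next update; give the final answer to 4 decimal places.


Sequential Bayesian updating:

Initial prior: P(H) = 0.2107

Update 1:
  P(E) = 0.8503 × 0.2107 + 0.1376 × 0.7893 = 0.17915821 + 0.10860768 = 0.28776589
  P(H|E) = 0.17915821 / 0.28776589 = 0.6226

Update 2:
  P(E) = 0.8503 × 0.6226 + 0.1376 × 0.3774 = 0.52939678 + 0.05193024 = 0.58132702
  P(H|E) = 0.52939678 / 0.58132702 = 0.9107

Final posterior: 0.9107


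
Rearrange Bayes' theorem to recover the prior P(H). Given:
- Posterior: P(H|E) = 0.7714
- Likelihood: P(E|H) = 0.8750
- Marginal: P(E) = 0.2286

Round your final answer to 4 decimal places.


From Bayes' theorem: P(H|E) = P(E|H) × P(H) / P(E)

Rearranging for P(H):
P(H) = P(H|E) × P(E) / P(E|H)
     = 0.7714 × 0.2286 / 0.8750
     = 0.17634204 / 0.8750
     = 0.2015


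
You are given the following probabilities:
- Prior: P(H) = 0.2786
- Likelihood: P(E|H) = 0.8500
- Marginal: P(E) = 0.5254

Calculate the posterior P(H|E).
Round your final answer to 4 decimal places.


Using Bayes' theorem:

P(H|E) = P(E|H) × P(H) / P(E)
       = 0.8500 × 0.2786 / 0.5254
       = 0.23681000 / 0.5254
       = 0.4507

The evidence strengthens our belief in H.
Prior: 0.2786 → Posterior: 0.4507


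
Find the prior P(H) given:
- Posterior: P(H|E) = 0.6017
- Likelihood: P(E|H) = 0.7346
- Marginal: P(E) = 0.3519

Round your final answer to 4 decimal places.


From Bayes' theorem: P(H|E) = P(E|H) × P(H) / P(E)

Rearranging for P(H):
P(H) = P(H|E) × P(E) / P(E|H)
     = 0.6017 × 0.3519 / 0.7346
     = 0.21173823 / 0.7346
     = 0.2882


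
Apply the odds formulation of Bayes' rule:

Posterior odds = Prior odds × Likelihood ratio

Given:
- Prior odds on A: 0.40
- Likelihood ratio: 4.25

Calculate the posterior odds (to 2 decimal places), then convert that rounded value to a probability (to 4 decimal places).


Step 1: Calculate posterior odds
Posterior odds = Prior odds × LR
               = 0.40 × 4.25
               = 1.70

Step 2: Convert to probability
P(A|E) = Posterior odds / (1 + Posterior odds)
       = 1.70 / (1 + 1.70)
       = 1.70 / 2.70
       = 0.6296

The evidence increased P(A) from 0.2857 to 0.6296.


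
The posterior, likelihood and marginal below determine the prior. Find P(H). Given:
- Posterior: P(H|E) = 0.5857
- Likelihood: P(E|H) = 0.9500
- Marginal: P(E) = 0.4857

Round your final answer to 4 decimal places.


From Bayes' theorem: P(H|E) = P(E|H) × P(H) / P(E)

Rearranging for P(H):
P(H) = P(H|E) × P(E) / P(E|H)
     = 0.5857 × 0.4857 / 0.9500
     = 0.28447449 / 0.9500
     = 0.2994


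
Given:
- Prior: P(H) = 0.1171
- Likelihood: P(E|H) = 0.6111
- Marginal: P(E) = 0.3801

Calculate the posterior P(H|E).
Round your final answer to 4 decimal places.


Using Bayes' theorem:

P(H|E) = P(E|H) × P(H) / P(E)
       = 0.6111 × 0.1171 / 0.3801
       = 0.07155981 / 0.3801
       = 0.1883

The evidence strengthens our belief in H.
Prior: 0.1171 → Posterior: 0.1883


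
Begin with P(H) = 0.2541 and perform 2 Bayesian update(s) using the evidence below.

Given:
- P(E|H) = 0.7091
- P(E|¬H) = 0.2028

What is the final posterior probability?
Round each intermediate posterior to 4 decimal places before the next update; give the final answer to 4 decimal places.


Sequential Bayesian updating:

Initial prior: P(H) = 0.2541

Update 1:
  P(E) = 0.7091 × 0.2541 + 0.2028 × 0.7459 = 0.18018231 + 0.15126852 = 0.33145083
  P(H|E) = 0.18018231 / 0.33145083 = 0.5436

Update 2:
  P(E) = 0.7091 × 0.5436 + 0.2028 × 0.4564 = 0.38546676 + 0.09255792 = 0.47802468
  P(H|E) = 0.38546676 / 0.47802468 = 0.8064

Final posterior: 0.8064


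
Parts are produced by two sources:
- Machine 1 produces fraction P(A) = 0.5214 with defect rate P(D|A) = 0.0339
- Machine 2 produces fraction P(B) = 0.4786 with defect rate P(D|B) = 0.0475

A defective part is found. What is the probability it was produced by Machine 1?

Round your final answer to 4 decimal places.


Let A = from Machine 1, D = defective

Given:
- P(A) = 0.5214, P(B) = 0.4786
- P(D|A) = 0.0339, P(D|B) = 0.0475

Step 1: Find P(D)
P(D) = P(D|A)P(A) + P(D|B)P(B)
     = 0.0339 × 0.5214 + 0.0475 × 0.4786
     = 0.01767546 + 0.02273350
     = 0.04040896

Step 2: Apply Bayes' theorem
P(A|D) = P(D|A)P(A) / P(D)
       = 0.01767546 / 0.04040896
       = 0.4374


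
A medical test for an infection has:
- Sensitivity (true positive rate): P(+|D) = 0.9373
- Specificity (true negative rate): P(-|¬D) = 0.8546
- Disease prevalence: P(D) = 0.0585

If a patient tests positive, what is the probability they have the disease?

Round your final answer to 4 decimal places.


Let D = has disease, + = positive test

Given:
- P(D) = 0.0585 (prevalence)
- P(+|D) = 0.9373 (sensitivity)
- P(-|¬D) = 0.8546 (specificity)
- P(+|¬D) = 0.1454 (false positive rate = 1 - specificity)

Step 1: Find P(+)
P(+) = P(+|D)P(D) + P(+|¬D)P(¬D)
     = 0.9373 × 0.0585 + 0.1454 × 0.9415
     = 0.05483205 + 0.13689410
     = 0.19172615

Step 2: Apply Bayes' theorem for P(D|+)
P(D|+) = P(+|D)P(D) / P(+)
       = 0.05483205 / 0.19172615
       = 0.2860


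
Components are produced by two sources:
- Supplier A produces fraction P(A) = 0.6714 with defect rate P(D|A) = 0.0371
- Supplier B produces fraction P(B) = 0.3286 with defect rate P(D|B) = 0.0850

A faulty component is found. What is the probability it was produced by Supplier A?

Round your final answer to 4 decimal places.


Let A = from Supplier A, D = faulty

Given:
- P(A) = 0.6714, P(B) = 0.3286
- P(D|A) = 0.0371, P(D|B) = 0.0850

Step 1: Find P(D)
P(D) = P(D|A)P(A) + P(D|B)P(B)
     = 0.0371 × 0.6714 + 0.0850 × 0.3286
     = 0.02490894 + 0.02793100
     = 0.05283994

Step 2: Apply Bayes' theorem
P(A|D) = P(D|A)P(A) / P(D)
       = 0.02490894 / 0.05283994
       = 0.4714


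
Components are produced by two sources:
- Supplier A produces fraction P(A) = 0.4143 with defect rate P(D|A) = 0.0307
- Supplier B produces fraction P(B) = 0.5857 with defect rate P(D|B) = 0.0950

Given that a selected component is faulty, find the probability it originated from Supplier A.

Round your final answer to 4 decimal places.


Let A = from Supplier A, D = faulty

Given:
- P(A) = 0.4143, P(B) = 0.5857
- P(D|A) = 0.0307, P(D|B) = 0.0950

Step 1: Find P(D)
P(D) = P(D|A)P(A) + P(D|B)P(B)
     = 0.0307 × 0.4143 + 0.0950 × 0.5857
     = 0.01271901 + 0.05564150
     = 0.06836051

Step 2: Apply Bayes' theorem
P(A|D) = P(D|A)P(A) / P(D)
       = 0.01271901 / 0.06836051
       = 0.1861


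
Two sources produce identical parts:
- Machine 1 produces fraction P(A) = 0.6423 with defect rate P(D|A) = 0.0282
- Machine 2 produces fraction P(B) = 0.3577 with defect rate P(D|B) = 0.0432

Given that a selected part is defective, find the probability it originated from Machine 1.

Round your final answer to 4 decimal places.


Let A = from Machine 1, D = defective

Given:
- P(A) = 0.6423, P(B) = 0.3577
- P(D|A) = 0.0282, P(D|B) = 0.0432

Step 1: Find P(D)
P(D) = P(D|A)P(A) + P(D|B)P(B)
     = 0.0282 × 0.6423 + 0.0432 × 0.3577
     = 0.01811286 + 0.01545264
     = 0.03356550

Step 2: Apply Bayes' theorem
P(A|D) = P(D|A)P(A) / P(D)
       = 0.01811286 / 0.03356550
       = 0.5396


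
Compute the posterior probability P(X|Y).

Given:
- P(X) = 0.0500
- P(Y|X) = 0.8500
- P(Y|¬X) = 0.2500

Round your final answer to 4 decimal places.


Bayes' theorem: P(X|Y) = P(Y|X) × P(X) / P(Y)

Step 1: Calculate P(Y) using law of total probability
P(Y) = P(Y|X)P(X) + P(Y|¬X)P(¬X)
     = 0.8500 × 0.0500 + 0.2500 × 0.9500
     = 0.04250000 + 0.23750000
     = 0.28000000

Step 2: Apply Bayes' theorem
P(X|Y) = P(Y|X) × P(X) / P(Y)
       = 0.04250000 / 0.28000000
       = 0.1518


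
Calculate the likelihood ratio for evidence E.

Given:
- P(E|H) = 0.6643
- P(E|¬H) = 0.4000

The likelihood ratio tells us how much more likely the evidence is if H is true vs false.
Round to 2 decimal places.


Likelihood Ratio (LR) = P(E|H) / P(E|¬H)

LR = 0.6643 / 0.4000
   = 1.66

The evidence is 1.66 times more likely if H is true than if H is false.
LR > 1, so observing E raises the odds in favor of H.


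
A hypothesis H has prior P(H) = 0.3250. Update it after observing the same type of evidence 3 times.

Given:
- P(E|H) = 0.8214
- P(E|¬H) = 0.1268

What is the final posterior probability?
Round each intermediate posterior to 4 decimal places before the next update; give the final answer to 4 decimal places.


Sequential Bayesian updating:

Initial prior: P(H) = 0.3250

Update 1:
  P(E) = 0.8214 × 0.3250 + 0.1268 × 0.6750 = 0.26695500 + 0.08559000 = 0.35254500
  P(H|E) = 0.26695500 / 0.35254500 = 0.7572

Update 2:
  P(E) = 0.8214 × 0.7572 + 0.1268 × 0.2428 = 0.62196408 + 0.03078704 = 0.65275112
  P(H|E) = 0.62196408 / 0.65275112 = 0.9528

Update 3:
  P(E) = 0.8214 × 0.9528 + 0.1268 × 0.0472 = 0.78262992 + 0.00598496 = 0.78861488
  P(H|E) = 0.78262992 / 0.78861488 = 0.9924

Final posterior: 0.9924


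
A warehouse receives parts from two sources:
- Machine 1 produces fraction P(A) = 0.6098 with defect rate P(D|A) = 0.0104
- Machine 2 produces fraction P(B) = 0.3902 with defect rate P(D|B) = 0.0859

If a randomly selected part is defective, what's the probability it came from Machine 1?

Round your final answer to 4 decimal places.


Let A = from Machine 1, D = defective

Given:
- P(A) = 0.6098, P(B) = 0.3902
- P(D|A) = 0.0104, P(D|B) = 0.0859

Step 1: Find P(D)
P(D) = P(D|A)P(A) + P(D|B)P(B)
     = 0.0104 × 0.6098 + 0.0859 × 0.3902
     = 0.00634192 + 0.03351818
     = 0.03986010

Step 2: Apply Bayes' theorem
P(A|D) = P(D|A)P(A) / P(D)
       = 0.00634192 / 0.03986010
       = 0.1591


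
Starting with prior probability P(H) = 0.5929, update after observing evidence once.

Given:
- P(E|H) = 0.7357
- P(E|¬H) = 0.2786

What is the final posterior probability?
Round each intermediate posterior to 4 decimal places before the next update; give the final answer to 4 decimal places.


Sequential Bayesian updating:

Initial prior: P(H) = 0.5929

Update 1:
  P(E) = 0.7357 × 0.5929 + 0.2786 × 0.4071 = 0.43619653 + 0.11341806 = 0.54961459
  P(H|E) = 0.43619653 / 0.54961459 = 0.7936

Final posterior: 0.7936


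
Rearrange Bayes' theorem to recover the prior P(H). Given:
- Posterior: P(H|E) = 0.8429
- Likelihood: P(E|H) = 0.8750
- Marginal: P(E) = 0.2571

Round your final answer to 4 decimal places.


From Bayes' theorem: P(H|E) = P(E|H) × P(H) / P(E)

Rearranging for P(H):
P(H) = P(H|E) × P(E) / P(E|H)
     = 0.8429 × 0.2571 / 0.8750
     = 0.21670959 / 0.8750
     = 0.2477


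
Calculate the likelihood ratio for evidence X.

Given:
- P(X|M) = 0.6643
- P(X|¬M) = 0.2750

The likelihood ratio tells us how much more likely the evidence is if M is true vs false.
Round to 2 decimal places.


Likelihood Ratio (LR) = P(X|M) / P(X|¬M)

LR = 0.6643 / 0.2750
   = 2.42

The evidence is 2.42 times more likely if M is true than if M is false.
LR > 1, so observing X raises the odds in favor of M.


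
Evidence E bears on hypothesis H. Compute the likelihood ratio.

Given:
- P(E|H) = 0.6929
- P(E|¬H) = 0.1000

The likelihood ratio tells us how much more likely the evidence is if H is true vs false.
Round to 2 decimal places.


Likelihood Ratio (LR) = P(E|H) / P(E|¬H)

LR = 0.6929 / 0.1000
   = 6.93

The evidence is 6.93 times more likely if H is true than if H is false.
Since LR > 1, the evidence supports H over ¬H.


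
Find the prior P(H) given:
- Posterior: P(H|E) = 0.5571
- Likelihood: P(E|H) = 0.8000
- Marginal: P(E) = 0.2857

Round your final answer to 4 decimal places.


From Bayes' theorem: P(H|E) = P(E|H) × P(H) / P(E)

Rearranging for P(H):
P(H) = P(H|E) × P(E) / P(E|H)
     = 0.5571 × 0.2857 / 0.8000
     = 0.15916347 / 0.8000
     = 0.1990


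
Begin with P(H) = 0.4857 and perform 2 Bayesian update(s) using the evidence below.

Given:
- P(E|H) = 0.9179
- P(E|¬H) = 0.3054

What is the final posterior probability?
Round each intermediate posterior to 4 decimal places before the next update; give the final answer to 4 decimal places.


Sequential Bayesian updating:

Initial prior: P(H) = 0.4857

Update 1:
  P(E) = 0.9179 × 0.4857 + 0.3054 × 0.5143 = 0.44582403 + 0.15706722 = 0.60289125
  P(H|E) = 0.44582403 / 0.60289125 = 0.7395

Update 2:
  P(E) = 0.9179 × 0.7395 + 0.3054 × 0.2605 = 0.67878705 + 0.07955670 = 0.75834375
  P(H|E) = 0.67878705 / 0.75834375 = 0.8951

Final posterior: 0.8951


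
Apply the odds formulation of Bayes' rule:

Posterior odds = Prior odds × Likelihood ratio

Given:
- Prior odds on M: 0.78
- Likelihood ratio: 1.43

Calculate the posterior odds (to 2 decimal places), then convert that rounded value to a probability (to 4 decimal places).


Step 1: Calculate posterior odds
Posterior odds = Prior odds × LR
               = 0.78 × 1.43
               = 1.12

Step 2: Convert to probability
P(M|E) = Posterior odds / (1 + Posterior odds)
       = 1.12 / (1 + 1.12)
       = 1.12 / 2.12
       = 0.5283

The evidence increased P(M) from 0.4382 to 0.5283.


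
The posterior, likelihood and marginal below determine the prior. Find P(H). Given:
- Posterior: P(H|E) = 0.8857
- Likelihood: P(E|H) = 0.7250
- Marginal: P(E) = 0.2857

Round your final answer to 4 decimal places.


From Bayes' theorem: P(H|E) = P(E|H) × P(H) / P(E)

Rearranging for P(H):
P(H) = P(H|E) × P(E) / P(E|H)
     = 0.8857 × 0.2857 / 0.7250
     = 0.25304449 / 0.7250
     = 0.3490


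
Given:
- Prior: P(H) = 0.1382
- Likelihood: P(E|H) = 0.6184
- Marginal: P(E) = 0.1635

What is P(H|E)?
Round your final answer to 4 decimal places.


Using Bayes' theorem:

P(H|E) = P(E|H) × P(H) / P(E)
       = 0.6184 × 0.1382 / 0.1635
       = 0.08546288 / 0.1635
       = 0.5227

The evidence strengthens our belief in H.
Prior: 0.1382 → Posterior: 0.5227


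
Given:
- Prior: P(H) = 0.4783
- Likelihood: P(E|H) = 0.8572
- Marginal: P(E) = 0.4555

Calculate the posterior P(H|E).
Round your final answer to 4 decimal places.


Using Bayes' theorem:

P(H|E) = P(E|H) × P(H) / P(E)
       = 0.8572 × 0.4783 / 0.4555
       = 0.40999876 / 0.4555
       = 0.9001

The evidence strengthens our belief in H.
Prior: 0.4783 → Posterior: 0.9001


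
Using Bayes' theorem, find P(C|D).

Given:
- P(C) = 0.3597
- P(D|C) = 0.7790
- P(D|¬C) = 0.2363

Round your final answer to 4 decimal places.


Bayes' theorem: P(C|D) = P(D|C) × P(C) / P(D)

Step 1: Calculate P(D) using law of total probability
P(D) = P(D|C)P(C) + P(D|¬C)P(¬C)
     = 0.7790 × 0.3597 + 0.2363 × 0.6403
     = 0.28020630 + 0.15130289
     = 0.43150919

Step 2: Apply Bayes' theorem
P(C|D) = P(D|C) × P(C) / P(D)
       = 0.28020630 / 0.43150919
       = 0.6494


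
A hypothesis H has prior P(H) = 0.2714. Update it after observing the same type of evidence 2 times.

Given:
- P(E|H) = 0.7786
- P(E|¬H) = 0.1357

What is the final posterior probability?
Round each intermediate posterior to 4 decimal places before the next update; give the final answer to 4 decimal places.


Sequential Bayesian updating:

Initial prior: P(H) = 0.2714

Update 1:
  P(E) = 0.7786 × 0.2714 + 0.1357 × 0.7286 = 0.21131204 + 0.09887102 = 0.31018306
  P(H|E) = 0.21131204 / 0.31018306 = 0.6812

Update 2:
  P(E) = 0.7786 × 0.6812 + 0.1357 × 0.3188 = 0.53038232 + 0.04326116 = 0.57364348
  P(H|E) = 0.53038232 / 0.57364348 = 0.9246

Final posterior: 0.9246


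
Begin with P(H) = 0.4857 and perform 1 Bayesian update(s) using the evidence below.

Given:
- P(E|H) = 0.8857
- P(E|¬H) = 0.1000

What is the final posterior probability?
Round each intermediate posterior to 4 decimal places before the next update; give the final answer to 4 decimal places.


Sequential Bayesian updating:

Initial prior: P(H) = 0.4857

Update 1:
  P(E) = 0.8857 × 0.4857 + 0.1000 × 0.5143 = 0.43018449 + 0.05143000 = 0.48161449
  P(H|E) = 0.43018449 / 0.48161449 = 0.8932

Final posterior: 0.8932


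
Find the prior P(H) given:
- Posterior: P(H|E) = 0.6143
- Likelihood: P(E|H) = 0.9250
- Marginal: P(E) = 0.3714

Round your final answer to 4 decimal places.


From Bayes' theorem: P(H|E) = P(E|H) × P(H) / P(E)

Rearranging for P(H):
P(H) = P(H|E) × P(E) / P(E|H)
     = 0.6143 × 0.3714 / 0.9250
     = 0.22815102 / 0.9250
     = 0.2466


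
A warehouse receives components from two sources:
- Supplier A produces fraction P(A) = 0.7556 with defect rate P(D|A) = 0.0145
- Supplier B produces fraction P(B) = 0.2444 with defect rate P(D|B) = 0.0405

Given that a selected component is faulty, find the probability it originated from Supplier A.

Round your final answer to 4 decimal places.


Let A = from Supplier A, D = faulty

Given:
- P(A) = 0.7556, P(B) = 0.2444
- P(D|A) = 0.0145, P(D|B) = 0.0405

Step 1: Find P(D)
P(D) = P(D|A)P(A) + P(D|B)P(B)
     = 0.0145 × 0.7556 + 0.0405 × 0.2444
     = 0.01095620 + 0.00989820
     = 0.02085440

Step 2: Apply Bayes' theorem
P(A|D) = P(D|A)P(A) / P(D)
       = 0.01095620 / 0.02085440
       = 0.5254


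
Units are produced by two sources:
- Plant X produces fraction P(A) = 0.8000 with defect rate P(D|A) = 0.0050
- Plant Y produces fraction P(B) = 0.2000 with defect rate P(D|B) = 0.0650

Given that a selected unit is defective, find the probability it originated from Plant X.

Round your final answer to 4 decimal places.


Let A = from Plant X, D = defective

Given:
- P(A) = 0.8000, P(B) = 0.2000
- P(D|A) = 0.0050, P(D|B) = 0.0650

Step 1: Find P(D)
P(D) = P(D|A)P(A) + P(D|B)P(B)
     = 0.0050 × 0.8000 + 0.0650 × 0.2000
     = 0.00400000 + 0.01300000
     = 0.01700000

Step 2: Apply Bayes' theorem
P(A|D) = P(D|A)P(A) / P(D)
       = 0.00400000 / 0.01700000
       = 0.2353


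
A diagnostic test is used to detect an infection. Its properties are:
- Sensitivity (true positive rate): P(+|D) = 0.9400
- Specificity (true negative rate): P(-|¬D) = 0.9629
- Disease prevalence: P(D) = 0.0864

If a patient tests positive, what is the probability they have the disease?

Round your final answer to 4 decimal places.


Let D = has disease, + = positive test

Given:
- P(D) = 0.0864 (prevalence)
- P(+|D) = 0.9400 (sensitivity)
- P(-|¬D) = 0.9629 (specificity)
- P(+|¬D) = 0.0371 (false positive rate = 1 - specificity)

Step 1: Find P(+)
P(+) = P(+|D)P(D) + P(+|¬D)P(¬D)
     = 0.9400 × 0.0864 + 0.0371 × 0.9136
     = 0.08121600 + 0.03389456
     = 0.11511056

Step 2: Apply Bayes' theorem for P(D|+)
P(D|+) = P(+|D)P(D) / P(+)
       = 0.08121600 / 0.11511056
       = 0.7055


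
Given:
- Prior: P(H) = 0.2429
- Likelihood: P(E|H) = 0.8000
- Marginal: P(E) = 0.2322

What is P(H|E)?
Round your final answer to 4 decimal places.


Using Bayes' theorem:

P(H|E) = P(E|H) × P(H) / P(E)
       = 0.8000 × 0.2429 / 0.2322
       = 0.19432000 / 0.2322
       = 0.8369

The evidence strengthens our belief in H.
Prior: 0.2429 → Posterior: 0.8369


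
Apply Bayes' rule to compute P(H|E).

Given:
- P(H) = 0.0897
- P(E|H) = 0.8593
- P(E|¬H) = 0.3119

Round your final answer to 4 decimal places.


Bayes' theorem: P(H|E) = P(E|H) × P(H) / P(E)

Step 1: Calculate P(E) using law of total probability
P(E) = P(E|H)P(H) + P(E|¬H)P(¬H)
     = 0.8593 × 0.0897 + 0.3119 × 0.9103
     = 0.07707921 + 0.28392257
     = 0.36100178

Step 2: Apply Bayes' theorem
P(H|E) = P(E|H) × P(H) / P(E)
       = 0.07707921 / 0.36100178
       = 0.2135


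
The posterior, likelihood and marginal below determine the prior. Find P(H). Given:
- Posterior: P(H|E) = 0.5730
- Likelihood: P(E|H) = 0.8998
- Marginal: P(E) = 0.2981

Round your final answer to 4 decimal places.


From Bayes' theorem: P(H|E) = P(E|H) × P(H) / P(E)

Rearranging for P(H):
P(H) = P(H|E) × P(E) / P(E|H)
     = 0.5730 × 0.2981 / 0.8998
     = 0.17081130 / 0.8998
     = 0.1898


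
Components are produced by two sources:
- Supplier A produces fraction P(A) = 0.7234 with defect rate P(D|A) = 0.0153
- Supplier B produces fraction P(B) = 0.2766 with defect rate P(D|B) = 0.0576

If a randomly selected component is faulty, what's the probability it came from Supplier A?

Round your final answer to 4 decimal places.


Let A = from Supplier A, D = faulty

Given:
- P(A) = 0.7234, P(B) = 0.2766
- P(D|A) = 0.0153, P(D|B) = 0.0576

Step 1: Find P(D)
P(D) = P(D|A)P(A) + P(D|B)P(B)
     = 0.0153 × 0.7234 + 0.0576 × 0.2766
     = 0.01106802 + 0.01593216
     = 0.02700018

Step 2: Apply Bayes' theorem
P(A|D) = P(D|A)P(A) / P(D)
       = 0.01106802 / 0.02700018
       = 0.4099


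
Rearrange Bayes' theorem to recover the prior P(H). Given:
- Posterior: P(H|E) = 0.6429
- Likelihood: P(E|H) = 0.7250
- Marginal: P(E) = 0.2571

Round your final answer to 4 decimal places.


From Bayes' theorem: P(H|E) = P(E|H) × P(H) / P(E)

Rearranging for P(H):
P(H) = P(H|E) × P(E) / P(E|H)
     = 0.6429 × 0.2571 / 0.7250
     = 0.16528959 / 0.7250
     = 0.2280


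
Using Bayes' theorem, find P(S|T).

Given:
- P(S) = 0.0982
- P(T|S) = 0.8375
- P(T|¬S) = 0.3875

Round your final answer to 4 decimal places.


Bayes' theorem: P(S|T) = P(T|S) × P(S) / P(T)

Step 1: Calculate P(T) using law of total probability
P(T) = P(T|S)P(S) + P(T|¬S)P(¬S)
     = 0.8375 × 0.0982 + 0.3875 × 0.9018
     = 0.08224250 + 0.34944750
     = 0.43169000

Step 2: Apply Bayes' theorem
P(S|T) = P(T|S) × P(S) / P(T)
       = 0.08224250 / 0.43169000
       = 0.1905


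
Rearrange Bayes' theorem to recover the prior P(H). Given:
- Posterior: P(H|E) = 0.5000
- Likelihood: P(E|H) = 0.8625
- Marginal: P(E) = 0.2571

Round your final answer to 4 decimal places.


From Bayes' theorem: P(H|E) = P(E|H) × P(H) / P(E)

Rearranging for P(H):
P(H) = P(H|E) × P(E) / P(E|H)
     = 0.5000 × 0.2571 / 0.8625
     = 0.12855000 / 0.8625
     = 0.1490


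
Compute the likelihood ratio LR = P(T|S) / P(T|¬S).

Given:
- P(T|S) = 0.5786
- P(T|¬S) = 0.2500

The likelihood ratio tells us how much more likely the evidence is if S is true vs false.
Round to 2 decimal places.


Likelihood Ratio (LR) = P(T|S) / P(T|¬S)

LR = 0.5786 / 0.2500
   = 2.31

The evidence is 2.31 times more likely if S is true than if S is false.
LR > 1, so observing T raises the odds in favor of S.


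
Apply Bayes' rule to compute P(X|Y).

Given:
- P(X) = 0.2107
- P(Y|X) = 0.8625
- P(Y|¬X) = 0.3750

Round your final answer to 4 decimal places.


Bayes' theorem: P(X|Y) = P(Y|X) × P(X) / P(Y)

Step 1: Calculate P(Y) using law of total probability
P(Y) = P(Y|X)P(X) + P(Y|¬X)P(¬X)
     = 0.8625 × 0.2107 + 0.3750 × 0.7893
     = 0.18172875 + 0.29598750
     = 0.47771625

Step 2: Apply Bayes' theorem
P(X|Y) = P(Y|X) × P(X) / P(Y)
       = 0.18172875 / 0.47771625
       = 0.3804


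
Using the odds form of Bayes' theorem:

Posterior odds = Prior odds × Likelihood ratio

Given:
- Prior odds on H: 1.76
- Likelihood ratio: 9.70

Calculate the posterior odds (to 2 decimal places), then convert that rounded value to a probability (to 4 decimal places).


Step 1: Calculate posterior odds
Posterior odds = Prior odds × LR
               = 1.76 × 9.70
               = 17.07

Step 2: Convert to probability
P(H|E) = Posterior odds / (1 + Posterior odds)
       = 17.07 / (1 + 17.07)
       = 17.07 / 18.07
       = 0.9447

The evidence increased P(H) from 0.6377 to 0.9447.


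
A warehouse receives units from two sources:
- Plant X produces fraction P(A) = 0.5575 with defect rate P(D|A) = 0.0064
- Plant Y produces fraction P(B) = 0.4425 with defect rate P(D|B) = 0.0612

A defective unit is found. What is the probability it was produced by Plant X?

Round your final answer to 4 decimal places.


Let A = from Plant X, D = defective

Given:
- P(A) = 0.5575, P(B) = 0.4425
- P(D|A) = 0.0064, P(D|B) = 0.0612

Step 1: Find P(D)
P(D) = P(D|A)P(A) + P(D|B)P(B)
     = 0.0064 × 0.5575 + 0.0612 × 0.4425
     = 0.00356800 + 0.02708100
     = 0.03064900

Step 2: Apply Bayes' theorem
P(A|D) = P(D|A)P(A) / P(D)
       = 0.00356800 / 0.03064900
       = 0.1164


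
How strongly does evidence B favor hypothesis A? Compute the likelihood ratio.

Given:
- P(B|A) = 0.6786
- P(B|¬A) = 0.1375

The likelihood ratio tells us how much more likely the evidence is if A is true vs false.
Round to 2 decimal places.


Likelihood Ratio (LR) = P(B|A) / P(B|¬A)

LR = 0.6786 / 0.1375
   = 4.94

The evidence is 4.94 times more likely if A is true than if A is false.
Since LR > 1, the evidence supports A over ¬A.


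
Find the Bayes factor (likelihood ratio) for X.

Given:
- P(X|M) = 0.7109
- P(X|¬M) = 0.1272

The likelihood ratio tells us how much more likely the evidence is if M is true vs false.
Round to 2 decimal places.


Likelihood Ratio (LR) = P(X|M) / P(X|¬M)

LR = 0.7109 / 0.1272
   = 5.59

The evidence is 5.59 times more likely if M is true than if M is false.
LR > 1, so observing X raises the odds in favor of M.


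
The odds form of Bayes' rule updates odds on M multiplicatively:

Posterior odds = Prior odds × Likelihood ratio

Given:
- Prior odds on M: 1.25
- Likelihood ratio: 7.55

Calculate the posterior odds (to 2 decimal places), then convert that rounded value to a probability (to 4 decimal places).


Step 1: Calculate posterior odds
Posterior odds = Prior odds × LR
               = 1.25 × 7.55
               = 9.44

Step 2: Convert to probability
P(M|E) = Posterior odds / (1 + Posterior odds)
       = 9.44 / (1 + 9.44)
       = 9.44 / 10.44
       = 0.9042

The evidence increased P(M) from 0.5556 to 0.9042.


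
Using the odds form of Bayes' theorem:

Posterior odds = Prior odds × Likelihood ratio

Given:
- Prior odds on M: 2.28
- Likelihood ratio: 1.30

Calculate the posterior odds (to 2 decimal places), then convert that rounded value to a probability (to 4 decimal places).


Step 1: Calculate posterior odds
Posterior odds = Prior odds × LR
               = 2.28 × 1.30
               = 2.96

Step 2: Convert to probability
P(M|E) = Posterior odds / (1 + Posterior odds)
       = 2.96 / (1 + 2.96)
       = 2.96 / 3.96
       = 0.7475

The evidence increased P(M) from 0.6951 to 0.7475.


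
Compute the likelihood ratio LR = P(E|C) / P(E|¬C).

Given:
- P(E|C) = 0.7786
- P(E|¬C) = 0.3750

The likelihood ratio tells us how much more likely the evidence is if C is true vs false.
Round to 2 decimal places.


Likelihood Ratio (LR) = P(E|C) / P(E|¬C)

LR = 0.7786 / 0.3750
   = 2.08

The evidence is 2.08 times more likely if C is true than if C is false.
LR > 1, so observing E raises the odds in favor of C.


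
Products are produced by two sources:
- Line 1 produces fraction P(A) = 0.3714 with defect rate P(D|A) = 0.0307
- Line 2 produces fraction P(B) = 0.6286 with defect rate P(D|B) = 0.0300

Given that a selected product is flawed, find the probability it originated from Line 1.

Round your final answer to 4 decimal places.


Let A = from Line 1, D = flawed

Given:
- P(A) = 0.3714, P(B) = 0.6286
- P(D|A) = 0.0307, P(D|B) = 0.0300

Step 1: Find P(D)
P(D) = P(D|A)P(A) + P(D|B)P(B)
     = 0.0307 × 0.3714 + 0.0300 × 0.6286
     = 0.01140198 + 0.01885800
     = 0.03025998

Step 2: Apply Bayes' theorem
P(A|D) = P(D|A)P(A) / P(D)
       = 0.01140198 / 0.03025998
       = 0.3768


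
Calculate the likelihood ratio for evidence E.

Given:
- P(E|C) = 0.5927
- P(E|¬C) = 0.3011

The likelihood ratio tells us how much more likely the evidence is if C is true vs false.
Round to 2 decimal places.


Likelihood Ratio (LR) = P(E|C) / P(E|¬C)

LR = 0.5927 / 0.3011
   = 1.97

The evidence is 1.97 times more likely if C is true than if C is false.
LR > 1, so observing E raises the odds in favor of C.


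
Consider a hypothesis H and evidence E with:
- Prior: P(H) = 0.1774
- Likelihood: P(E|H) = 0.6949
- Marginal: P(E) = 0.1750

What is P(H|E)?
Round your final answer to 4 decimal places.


Using Bayes' theorem:

P(H|E) = P(E|H) × P(H) / P(E)
       = 0.6949 × 0.1774 / 0.1750
       = 0.12327526 / 0.1750
       = 0.7044

The evidence strengthens our belief in H.
Prior: 0.1774 → Posterior: 0.7044


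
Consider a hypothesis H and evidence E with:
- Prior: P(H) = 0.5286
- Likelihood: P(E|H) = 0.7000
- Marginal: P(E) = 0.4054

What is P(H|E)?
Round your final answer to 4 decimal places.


Using Bayes' theorem:

P(H|E) = P(E|H) × P(H) / P(E)
       = 0.7000 × 0.5286 / 0.4054
       = 0.37002000 / 0.4054
       = 0.9127

The evidence strengthens our belief in H.
Prior: 0.5286 → Posterior: 0.9127


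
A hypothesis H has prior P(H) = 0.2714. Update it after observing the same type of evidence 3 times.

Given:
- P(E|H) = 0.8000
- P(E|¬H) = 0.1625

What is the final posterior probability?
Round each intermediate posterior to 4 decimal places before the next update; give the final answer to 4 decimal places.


Sequential Bayesian updating:

Initial prior: P(H) = 0.2714

Update 1:
  P(E) = 0.8000 × 0.2714 + 0.1625 × 0.7286 = 0.21712000 + 0.11839750 = 0.33551750
  P(H|E) = 0.21712000 / 0.33551750 = 0.6471

Update 2:
  P(E) = 0.8000 × 0.6471 + 0.1625 × 0.3529 = 0.51768000 + 0.05734625 = 0.57502625
  P(H|E) = 0.51768000 / 0.57502625 = 0.9003

Update 3:
  P(E) = 0.8000 × 0.9003 + 0.1625 × 0.0997 = 0.72024000 + 0.01620125 = 0.73644125
  P(H|E) = 0.72024000 / 0.73644125 = 0.9780

Final posterior: 0.9780


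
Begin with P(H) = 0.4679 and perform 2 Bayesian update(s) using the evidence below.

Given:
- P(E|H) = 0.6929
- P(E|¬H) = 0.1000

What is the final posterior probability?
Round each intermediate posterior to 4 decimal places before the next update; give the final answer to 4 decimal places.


Sequential Bayesian updating:

Initial prior: P(H) = 0.4679

Update 1:
  P(E) = 0.6929 × 0.4679 + 0.1000 × 0.5321 = 0.32420791 + 0.05321000 = 0.37741791
  P(H|E) = 0.32420791 / 0.37741791 = 0.8590

Update 2:
  P(E) = 0.6929 × 0.8590 + 0.1000 × 0.1410 = 0.59520110 + 0.01410000 = 0.60930110
  P(H|E) = 0.59520110 / 0.60930110 = 0.9769

Final posterior: 0.9769


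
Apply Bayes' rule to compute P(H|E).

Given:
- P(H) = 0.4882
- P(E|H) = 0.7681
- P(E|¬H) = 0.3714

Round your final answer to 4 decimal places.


Bayes' theorem: P(H|E) = P(E|H) × P(H) / P(E)

Step 1: Calculate P(E) using law of total probability
P(E) = P(E|H)P(H) + P(E|¬H)P(¬H)
     = 0.7681 × 0.4882 + 0.3714 × 0.5118
     = 0.37498642 + 0.19008252
     = 0.56506894

Step 2: Apply Bayes' theorem
P(H|E) = P(E|H) × P(H) / P(E)
       = 0.37498642 / 0.56506894
       = 0.6636


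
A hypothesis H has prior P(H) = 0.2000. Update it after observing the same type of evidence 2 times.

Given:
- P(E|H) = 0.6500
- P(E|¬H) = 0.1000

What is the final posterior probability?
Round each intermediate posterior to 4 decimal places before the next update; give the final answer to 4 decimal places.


Sequential Bayesian updating:

Initial prior: P(H) = 0.2000

Update 1:
  P(E) = 0.6500 × 0.2000 + 0.1000 × 0.8000 = 0.13000000 + 0.08000000 = 0.21000000
  P(H|E) = 0.13000000 / 0.21000000 = 0.6190

Update 2:
  P(E) = 0.6500 × 0.6190 + 0.1000 × 0.3810 = 0.40235000 + 0.03810000 = 0.44045000
  P(H|E) = 0.40235000 / 0.44045000 = 0.9135

Final posterior: 0.9135


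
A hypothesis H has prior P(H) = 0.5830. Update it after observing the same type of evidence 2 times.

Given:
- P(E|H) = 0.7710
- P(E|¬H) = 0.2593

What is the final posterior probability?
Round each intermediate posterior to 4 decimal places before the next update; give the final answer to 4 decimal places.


Sequential Bayesian updating:

Initial prior: P(H) = 0.5830

Update 1:
  P(E) = 0.7710 × 0.5830 + 0.2593 × 0.4170 = 0.44949300 + 0.10812810 = 0.55762110
  P(H|E) = 0.44949300 / 0.55762110 = 0.8061

Update 2:
  P(E) = 0.7710 × 0.8061 + 0.2593 × 0.1939 = 0.62150310 + 0.05027827 = 0.67178137
  P(H|E) = 0.62150310 / 0.67178137 = 0.9252

Final posterior: 0.9252


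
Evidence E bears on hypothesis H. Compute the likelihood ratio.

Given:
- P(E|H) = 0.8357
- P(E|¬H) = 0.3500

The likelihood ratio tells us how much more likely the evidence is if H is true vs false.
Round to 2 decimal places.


Likelihood Ratio (LR) = P(E|H) / P(E|¬H)

LR = 0.8357 / 0.3500
   = 2.39

The evidence is 2.39 times more likely if H is true than if H is false.
Since LR > 1, the evidence supports H over ¬H.


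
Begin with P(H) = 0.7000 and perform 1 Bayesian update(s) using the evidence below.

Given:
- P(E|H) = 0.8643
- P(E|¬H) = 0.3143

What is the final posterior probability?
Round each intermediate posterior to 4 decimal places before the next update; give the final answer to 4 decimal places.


Sequential Bayesian updating:

Initial prior: P(H) = 0.7000

Update 1:
  P(E) = 0.8643 × 0.7000 + 0.3143 × 0.3000 = 0.60501000 + 0.09429000 = 0.69930000
  P(H|E) = 0.60501000 / 0.69930000 = 0.8652

Final posterior: 0.8652


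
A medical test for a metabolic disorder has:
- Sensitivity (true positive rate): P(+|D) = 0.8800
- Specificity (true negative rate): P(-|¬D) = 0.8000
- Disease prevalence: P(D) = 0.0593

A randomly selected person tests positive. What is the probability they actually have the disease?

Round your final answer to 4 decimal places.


Let D = has disease, + = positive test

Given:
- P(D) = 0.0593 (prevalence)
- P(+|D) = 0.8800 (sensitivity)
- P(-|¬D) = 0.8000 (specificity)
- P(+|¬D) = 0.2000 (false positive rate = 1 - specificity)

Step 1: Find P(+)
P(+) = P(+|D)P(D) + P(+|¬D)P(¬D)
     = 0.8800 × 0.0593 + 0.2000 × 0.9407
     = 0.05218400 + 0.18814000
     = 0.24032400

Step 2: Apply Bayes' theorem for P(D|+)
P(D|+) = P(+|D)P(D) / P(+)
       = 0.05218400 / 0.24032400
       = 0.2171


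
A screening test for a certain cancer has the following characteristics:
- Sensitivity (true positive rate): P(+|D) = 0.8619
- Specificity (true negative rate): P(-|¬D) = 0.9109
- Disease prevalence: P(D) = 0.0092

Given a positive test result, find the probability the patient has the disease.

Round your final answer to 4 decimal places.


Let D = has disease, + = positive test

Given:
- P(D) = 0.0092 (prevalence)
- P(+|D) = 0.8619 (sensitivity)
- P(-|¬D) = 0.9109 (specificity)
- P(+|¬D) = 0.0891 (false positive rate = 1 - specificity)

Step 1: Find P(+)
P(+) = P(+|D)P(D) + P(+|¬D)P(¬D)
     = 0.8619 × 0.0092 + 0.0891 × 0.9908
     = 0.00792948 + 0.08828028
     = 0.09620976

Step 2: Apply Bayes' theorem for P(D|+)
P(D|+) = P(+|D)P(D) / P(+)
       = 0.00792948 / 0.09620976
       = 0.0824


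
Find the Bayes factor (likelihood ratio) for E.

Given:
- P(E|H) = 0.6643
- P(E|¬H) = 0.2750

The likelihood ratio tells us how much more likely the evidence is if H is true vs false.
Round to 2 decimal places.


Likelihood Ratio (LR) = P(E|H) / P(E|¬H)

LR = 0.6643 / 0.2750
   = 2.42

The evidence is 2.42 times more likely if H is true than if H is false.
LR > 1, so observing E raises the odds in favor of H.


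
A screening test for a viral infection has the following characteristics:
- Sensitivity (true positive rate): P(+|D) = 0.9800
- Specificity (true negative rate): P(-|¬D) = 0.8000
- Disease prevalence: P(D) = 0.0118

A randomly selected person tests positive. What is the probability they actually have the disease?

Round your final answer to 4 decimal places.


Let D = has disease, + = positive test

Given:
- P(D) = 0.0118 (prevalence)
- P(+|D) = 0.9800 (sensitivity)
- P(-|¬D) = 0.8000 (specificity)
- P(+|¬D) = 0.2000 (false positive rate = 1 - specificity)

Step 1: Find P(+)
P(+) = P(+|D)P(D) + P(+|¬D)P(¬D)
     = 0.9800 × 0.0118 + 0.2000 × 0.9882
     = 0.01156400 + 0.19764000
     = 0.20920400

Step 2: Apply Bayes' theorem for P(D|+)
P(D|+) = P(+|D)P(D) / P(+)
       = 0.01156400 / 0.20920400
       = 0.0553


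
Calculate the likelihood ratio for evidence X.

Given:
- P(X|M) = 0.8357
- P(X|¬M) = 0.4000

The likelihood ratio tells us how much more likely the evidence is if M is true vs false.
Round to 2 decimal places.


Likelihood Ratio (LR) = P(X|M) / P(X|¬M)

LR = 0.8357 / 0.4000
   = 2.09

The evidence is 2.09 times more likely if M is true than if M is false.
LR > 1, so observing X raises the odds in favor of M.


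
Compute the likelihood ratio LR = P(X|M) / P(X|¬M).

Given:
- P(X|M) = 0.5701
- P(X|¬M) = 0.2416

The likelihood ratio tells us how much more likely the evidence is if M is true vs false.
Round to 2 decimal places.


Likelihood Ratio (LR) = P(X|M) / P(X|¬M)

LR = 0.5701 / 0.2416
   = 2.36

The evidence is 2.36 times more likely if M is true than if M is false.
Because LR exceeds 1, X is evidence for M.


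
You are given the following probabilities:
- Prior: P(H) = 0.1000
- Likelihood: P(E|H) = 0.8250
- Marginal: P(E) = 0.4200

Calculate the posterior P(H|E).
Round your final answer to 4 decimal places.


Using Bayes' theorem:

P(H|E) = P(E|H) × P(H) / P(E)
       = 0.8250 × 0.1000 / 0.4200
       = 0.08250000 / 0.4200
       = 0.1964

The evidence strengthens our belief in H.
Prior: 0.1000 → Posterior: 0.1964


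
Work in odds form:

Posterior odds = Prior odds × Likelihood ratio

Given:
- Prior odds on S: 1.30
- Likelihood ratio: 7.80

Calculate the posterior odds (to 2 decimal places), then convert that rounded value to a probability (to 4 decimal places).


Step 1: Calculate posterior odds
Posterior odds = Prior odds × LR
               = 1.30 × 7.80
               = 10.14

Step 2: Convert to probability
P(S|E) = Posterior odds / (1 + Posterior odds)
       = 10.14 / (1 + 10.14)
       = 10.14 / 11.14
       = 0.9102

The evidence increased P(S) from 0.5652 to 0.9102.


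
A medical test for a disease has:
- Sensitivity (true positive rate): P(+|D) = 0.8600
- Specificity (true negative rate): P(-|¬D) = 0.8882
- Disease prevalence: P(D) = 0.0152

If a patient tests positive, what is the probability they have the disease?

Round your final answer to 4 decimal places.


Let D = has disease, + = positive test

Given:
- P(D) = 0.0152 (prevalence)
- P(+|D) = 0.8600 (sensitivity)
- P(-|¬D) = 0.8882 (specificity)
- P(+|¬D) = 0.1118 (false positive rate = 1 - specificity)

Step 1: Find P(+)
P(+) = P(+|D)P(D) + P(+|¬D)P(¬D)
     = 0.8600 × 0.0152 + 0.1118 × 0.9848
     = 0.01307200 + 0.11010064
     = 0.12317264

Step 2: Apply Bayes' theorem for P(D|+)
P(D|+) = P(+|D)P(D) / P(+)
       = 0.01307200 / 0.12317264
       = 0.1061


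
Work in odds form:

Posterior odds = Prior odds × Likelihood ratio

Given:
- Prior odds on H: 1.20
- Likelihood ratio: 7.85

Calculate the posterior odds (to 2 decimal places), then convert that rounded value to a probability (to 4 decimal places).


Step 1: Calculate posterior odds
Posterior odds = Prior odds × LR
               = 1.20 × 7.85
               = 9.42

Step 2: Convert to probability
P(H|E) = Posterior odds / (1 + Posterior odds)
       = 9.42 / (1 + 9.42)
       = 9.42 / 10.42
       = 0.9040

The evidence increased P(H) from 0.5455 to 0.9040.
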